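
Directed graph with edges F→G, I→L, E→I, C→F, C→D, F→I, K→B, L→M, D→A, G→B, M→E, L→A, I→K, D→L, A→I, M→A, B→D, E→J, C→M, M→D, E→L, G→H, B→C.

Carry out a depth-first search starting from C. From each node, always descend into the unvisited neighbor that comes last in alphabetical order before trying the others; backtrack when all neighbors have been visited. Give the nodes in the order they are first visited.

C -> M -> E -> L -> A -> I -> K -> B -> D -> J -> F -> G -> H

Visit C
C → M
M → E
E → L
L → A
A → I
I → K
K → B
B → D
E → J
C → F
F → G
G → H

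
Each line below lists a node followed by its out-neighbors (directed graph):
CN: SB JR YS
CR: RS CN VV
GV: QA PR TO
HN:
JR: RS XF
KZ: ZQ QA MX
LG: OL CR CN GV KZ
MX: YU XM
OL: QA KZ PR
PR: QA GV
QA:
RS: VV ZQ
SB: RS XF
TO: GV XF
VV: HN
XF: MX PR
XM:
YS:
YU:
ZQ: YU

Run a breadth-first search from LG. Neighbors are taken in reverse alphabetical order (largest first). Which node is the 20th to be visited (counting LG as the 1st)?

HN

Visit LG; enqueue OL, KZ, GV, CR, CN → queue [OL, KZ, GV, CR, CN]
Visit OL; enqueue QA, PR → queue [KZ, GV, CR, CN, QA, PR]
Visit KZ; enqueue ZQ, MX → queue [GV, CR, CN, QA, PR, ZQ, MX]
Visit GV; enqueue TO → queue [CR, CN, QA, PR, ZQ, MX, TO]
Visit CR; enqueue VV, RS → queue [CN, QA, PR, ZQ, MX, TO, VV, RS]
Visit CN; enqueue YS, SB, JR → queue [QA, PR, ZQ, MX, TO, VV, RS, YS, SB, JR]
Visit QA → queue [PR, ZQ, MX, TO, VV, RS, YS, SB, JR]
Visit PR → queue [ZQ, MX, TO, VV, RS, YS, SB, JR]
Visit ZQ; enqueue YU → queue [MX, TO, VV, RS, YS, SB, JR, YU]
Visit MX; enqueue XM → queue [TO, VV, RS, YS, SB, JR, YU, XM]
Visit TO; enqueue XF → queue [VV, RS, YS, SB, JR, YU, XM, XF]
Visit VV; enqueue HN → queue [RS, YS, SB, JR, YU, XM, XF, HN]
Visit RS → queue [YS, SB, JR, YU, XM, XF, HN]
Visit YS → queue [SB, JR, YU, XM, XF, HN]
Visit SB → queue [JR, YU, XM, XF, HN]
Visit JR → queue [YU, XM, XF, HN]
Visit YU → queue [XM, XF, HN]
Visit XM → queue [XF, HN]
Visit XF → queue [HN]
Visit HN → queue []

Visit order: LG, OL, KZ, GV, CR, CN, QA, PR, ZQ, MX, TO, VV, RS, YS, SB, JR, YU, XM, XF, HN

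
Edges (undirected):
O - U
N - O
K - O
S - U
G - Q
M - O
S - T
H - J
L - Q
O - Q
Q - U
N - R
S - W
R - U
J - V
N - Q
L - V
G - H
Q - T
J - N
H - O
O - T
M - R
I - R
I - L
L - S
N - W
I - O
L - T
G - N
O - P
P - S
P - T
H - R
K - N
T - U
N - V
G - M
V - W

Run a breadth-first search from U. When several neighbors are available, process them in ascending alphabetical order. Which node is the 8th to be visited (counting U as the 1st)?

I

Visit U; enqueue O, Q, R, S, T → queue [O, Q, R, S, T]
Visit O; enqueue H, I, K, M, N, P → queue [Q, R, S, T, H, I, K, M, N, P]
Visit Q; enqueue G, L → queue [R, S, T, H, I, K, M, N, P, G, L]
Visit R → queue [S, T, H, I, K, M, N, P, G, L]
Visit S; enqueue W → queue [T, H, I, K, M, N, P, G, L, W]
Visit T → queue [H, I, K, M, N, P, G, L, W]
Visit H; enqueue J → queue [I, K, M, N, P, G, L, W, J]
Visit I → queue [K, M, N, P, G, L, W, J]
Visit K → queue [M, N, P, G, L, W, J]
Visit M → queue [N, P, G, L, W, J]
Visit N; enqueue V → queue [P, G, L, W, J, V]
Visit P → queue [G, L, W, J, V]
Visit G → queue [L, W, J, V]
Visit L → queue [W, J, V]
Visit W → queue [J, V]
Visit J → queue [V]
Visit V → queue []

Visit order: U, O, Q, R, S, T, H, I, K, M, N, P, G, L, W, J, V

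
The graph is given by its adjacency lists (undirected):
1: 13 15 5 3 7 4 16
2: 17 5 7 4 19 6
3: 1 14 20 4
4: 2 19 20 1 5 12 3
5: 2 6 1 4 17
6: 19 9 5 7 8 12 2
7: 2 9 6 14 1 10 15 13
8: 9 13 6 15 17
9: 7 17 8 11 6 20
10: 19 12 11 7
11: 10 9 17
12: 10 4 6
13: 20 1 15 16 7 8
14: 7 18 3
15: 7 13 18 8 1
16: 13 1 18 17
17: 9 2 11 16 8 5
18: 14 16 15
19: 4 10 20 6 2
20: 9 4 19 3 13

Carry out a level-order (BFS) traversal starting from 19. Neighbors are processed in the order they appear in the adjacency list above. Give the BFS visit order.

19 4 10 20 6 2 1 5 12 3 11 7 9 13 8 17 15 16 14 18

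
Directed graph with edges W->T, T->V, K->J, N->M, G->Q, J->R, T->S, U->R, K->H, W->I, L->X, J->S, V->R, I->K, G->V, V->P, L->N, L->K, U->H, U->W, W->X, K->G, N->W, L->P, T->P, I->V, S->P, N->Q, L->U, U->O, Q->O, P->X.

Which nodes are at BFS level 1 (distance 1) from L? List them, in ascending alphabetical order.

Level 0: L
Level 1: K, N, P, U, X
Level 2: G, H, J, M, O, Q, R, W
Level 3: I, S, T, V

K, N, P, U, X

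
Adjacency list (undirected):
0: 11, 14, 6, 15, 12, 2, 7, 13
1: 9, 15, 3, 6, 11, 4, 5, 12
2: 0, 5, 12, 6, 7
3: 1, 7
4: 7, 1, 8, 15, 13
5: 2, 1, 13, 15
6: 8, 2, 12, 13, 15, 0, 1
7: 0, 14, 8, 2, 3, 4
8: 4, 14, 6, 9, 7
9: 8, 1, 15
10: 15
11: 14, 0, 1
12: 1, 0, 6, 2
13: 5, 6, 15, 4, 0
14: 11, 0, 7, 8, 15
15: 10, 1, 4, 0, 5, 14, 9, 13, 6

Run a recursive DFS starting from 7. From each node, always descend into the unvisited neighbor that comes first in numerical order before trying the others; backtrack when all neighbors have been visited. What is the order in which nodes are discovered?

Visit 7
7 → 0
0 → 2
2 → 5
5 → 1
1 → 3
1 → 4
4 → 8
8 → 6
6 → 12
6 → 13
13 → 15
15 → 9
15 → 10
15 → 14
14 → 11

7, 0, 2, 5, 1, 3, 4, 8, 6, 12, 13, 15, 9, 10, 14, 11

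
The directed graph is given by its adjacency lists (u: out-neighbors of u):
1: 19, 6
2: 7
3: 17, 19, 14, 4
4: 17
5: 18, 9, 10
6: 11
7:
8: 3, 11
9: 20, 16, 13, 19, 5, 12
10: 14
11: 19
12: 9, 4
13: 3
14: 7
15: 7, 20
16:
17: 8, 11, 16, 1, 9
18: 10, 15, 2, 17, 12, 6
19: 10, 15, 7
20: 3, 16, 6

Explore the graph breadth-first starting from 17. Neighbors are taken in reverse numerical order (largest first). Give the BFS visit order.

17, 16, 11, 9, 8, 1, 19, 20, 13, 12, 5, 3, 6, 15, 10, 7, 4, 18, 14, 2

Visit 17; enqueue 16, 11, 9, 8, 1 → queue [16, 11, 9, 8, 1]
Visit 16 → queue [11, 9, 8, 1]
Visit 11; enqueue 19 → queue [9, 8, 1, 19]
Visit 9; enqueue 20, 13, 12, 5 → queue [8, 1, 19, 20, 13, 12, 5]
Visit 8; enqueue 3 → queue [1, 19, 20, 13, 12, 5, 3]
Visit 1; enqueue 6 → queue [19, 20, 13, 12, 5, 3, 6]
Visit 19; enqueue 15, 10, 7 → queue [20, 13, 12, 5, 3, 6, 15, 10, 7]
Visit 20 → queue [13, 12, 5, 3, 6, 15, 10, 7]
Visit 13 → queue [12, 5, 3, 6, 15, 10, 7]
Visit 12; enqueue 4 → queue [5, 3, 6, 15, 10, 7, 4]
Visit 5; enqueue 18 → queue [3, 6, 15, 10, 7, 4, 18]
Visit 3; enqueue 14 → queue [6, 15, 10, 7, 4, 18, 14]
Visit 6 → queue [15, 10, 7, 4, 18, 14]
Visit 15 → queue [10, 7, 4, 18, 14]
Visit 10 → queue [7, 4, 18, 14]
Visit 7 → queue [4, 18, 14]
Visit 4 → queue [18, 14]
Visit 18; enqueue 2 → queue [14, 2]
Visit 14 → queue [2]
Visit 2 → queue []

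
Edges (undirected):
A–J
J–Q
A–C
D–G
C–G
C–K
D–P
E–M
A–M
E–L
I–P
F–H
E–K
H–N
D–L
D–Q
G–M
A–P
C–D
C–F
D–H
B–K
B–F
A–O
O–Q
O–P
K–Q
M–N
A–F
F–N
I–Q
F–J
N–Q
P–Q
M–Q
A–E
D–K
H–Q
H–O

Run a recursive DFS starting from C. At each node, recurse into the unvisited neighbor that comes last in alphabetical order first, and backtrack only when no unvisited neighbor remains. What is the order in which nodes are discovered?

C K Q P O H N M G D L E A J F B I

Visit C
C → K
K → Q
Q → P
P → O
O → H
H → N
N → M
M → G
G → D
D → L
L → E
E → A
A → J
J → F
F → B
P → I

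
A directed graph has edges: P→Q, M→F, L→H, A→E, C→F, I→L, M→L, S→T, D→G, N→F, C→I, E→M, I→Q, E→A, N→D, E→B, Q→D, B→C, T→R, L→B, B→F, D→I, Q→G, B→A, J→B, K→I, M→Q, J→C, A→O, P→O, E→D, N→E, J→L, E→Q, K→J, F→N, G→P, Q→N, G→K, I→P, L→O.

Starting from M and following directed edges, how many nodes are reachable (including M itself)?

17

BFS from M visits: M, F, L, Q, N, B, H, O, D, G, E, A, C, I, K, P, J
Reachable nodes: 17 of 20 total.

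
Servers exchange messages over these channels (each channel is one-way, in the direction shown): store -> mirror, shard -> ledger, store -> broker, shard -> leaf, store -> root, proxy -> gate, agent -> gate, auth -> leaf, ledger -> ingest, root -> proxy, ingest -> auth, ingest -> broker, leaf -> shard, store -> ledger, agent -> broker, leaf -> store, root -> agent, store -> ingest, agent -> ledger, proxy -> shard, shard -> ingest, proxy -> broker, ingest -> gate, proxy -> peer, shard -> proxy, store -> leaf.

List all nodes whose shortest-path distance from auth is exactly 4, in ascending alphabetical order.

Level 0: auth
Level 1: leaf
Level 2: shard, store
Level 3: broker, ingest, ledger, mirror, proxy, root
Level 4: agent, gate, peer

agent, gate, peer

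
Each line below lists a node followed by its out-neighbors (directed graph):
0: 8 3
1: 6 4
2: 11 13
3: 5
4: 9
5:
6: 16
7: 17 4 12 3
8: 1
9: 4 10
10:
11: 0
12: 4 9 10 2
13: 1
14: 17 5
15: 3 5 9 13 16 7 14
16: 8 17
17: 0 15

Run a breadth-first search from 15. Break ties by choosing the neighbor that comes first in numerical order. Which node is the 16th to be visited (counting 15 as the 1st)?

Visit 15; enqueue 3, 5, 7, 9, 13, 14, 16 → queue [3, 5, 7, 9, 13, 14, 16]
Visit 3 → queue [5, 7, 9, 13, 14, 16]
Visit 5 → queue [7, 9, 13, 14, 16]
Visit 7; enqueue 4, 12, 17 → queue [9, 13, 14, 16, 4, 12, 17]
Visit 9; enqueue 10 → queue [13, 14, 16, 4, 12, 17, 10]
Visit 13; enqueue 1 → queue [14, 16, 4, 12, 17, 10, 1]
Visit 14 → queue [16, 4, 12, 17, 10, 1]
Visit 16; enqueue 8 → queue [4, 12, 17, 10, 1, 8]
Visit 4 → queue [12, 17, 10, 1, 8]
Visit 12; enqueue 2 → queue [17, 10, 1, 8, 2]
Visit 17; enqueue 0 → queue [10, 1, 8, 2, 0]
Visit 10 → queue [1, 8, 2, 0]
Visit 1; enqueue 6 → queue [8, 2, 0, 6]
Visit 8 → queue [2, 0, 6]
Visit 2; enqueue 11 → queue [0, 6, 11]
Visit 0 → queue [6, 11]
Visit 6 → queue [11]
Visit 11 → queue []

Visit order: 15, 3, 5, 7, 9, 13, 14, 16, 4, 12, 17, 10, 1, 8, 2, 0, 6, 11

0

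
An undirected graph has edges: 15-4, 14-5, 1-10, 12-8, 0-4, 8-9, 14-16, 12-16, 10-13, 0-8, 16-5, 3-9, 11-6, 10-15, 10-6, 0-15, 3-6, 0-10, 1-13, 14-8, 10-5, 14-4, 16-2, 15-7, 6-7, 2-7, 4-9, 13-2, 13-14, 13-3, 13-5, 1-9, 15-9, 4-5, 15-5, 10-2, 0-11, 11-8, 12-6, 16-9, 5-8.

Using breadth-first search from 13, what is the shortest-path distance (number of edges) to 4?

2

Level 0: 13
Level 1: 1, 2, 3, 5, 10, 14
Level 2: 0, 4, 6, 7, 8, 9, 15, 16
Level 3: 11, 12
4 first appears at level 2.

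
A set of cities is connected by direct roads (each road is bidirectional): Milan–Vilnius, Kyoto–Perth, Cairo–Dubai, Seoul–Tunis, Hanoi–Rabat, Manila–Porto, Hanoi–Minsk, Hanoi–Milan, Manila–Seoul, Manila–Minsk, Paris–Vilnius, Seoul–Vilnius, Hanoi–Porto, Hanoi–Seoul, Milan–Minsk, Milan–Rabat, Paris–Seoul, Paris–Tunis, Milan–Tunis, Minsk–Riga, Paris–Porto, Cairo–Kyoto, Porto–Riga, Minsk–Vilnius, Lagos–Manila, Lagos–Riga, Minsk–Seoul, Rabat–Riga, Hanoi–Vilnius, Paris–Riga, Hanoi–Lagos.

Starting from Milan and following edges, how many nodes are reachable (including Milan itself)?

12

BFS from Milan visits: Milan, Vilnius, Tunis, Rabat, Minsk, Hanoi, Seoul, Paris, Riga, Manila, Porto, Lagos
Reachable nodes: 12 of 16 total.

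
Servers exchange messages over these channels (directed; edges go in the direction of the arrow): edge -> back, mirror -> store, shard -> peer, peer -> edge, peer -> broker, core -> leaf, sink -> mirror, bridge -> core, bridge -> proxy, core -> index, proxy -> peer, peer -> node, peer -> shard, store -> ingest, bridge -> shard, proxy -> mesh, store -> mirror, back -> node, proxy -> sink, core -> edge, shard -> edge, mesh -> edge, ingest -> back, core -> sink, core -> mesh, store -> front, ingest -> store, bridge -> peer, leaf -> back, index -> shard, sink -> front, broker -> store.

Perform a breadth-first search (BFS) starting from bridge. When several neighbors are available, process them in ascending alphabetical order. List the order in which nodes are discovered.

bridge -> core -> peer -> proxy -> shard -> edge -> index -> leaf -> mesh -> sink -> broker -> node -> back -> front -> mirror -> store -> ingest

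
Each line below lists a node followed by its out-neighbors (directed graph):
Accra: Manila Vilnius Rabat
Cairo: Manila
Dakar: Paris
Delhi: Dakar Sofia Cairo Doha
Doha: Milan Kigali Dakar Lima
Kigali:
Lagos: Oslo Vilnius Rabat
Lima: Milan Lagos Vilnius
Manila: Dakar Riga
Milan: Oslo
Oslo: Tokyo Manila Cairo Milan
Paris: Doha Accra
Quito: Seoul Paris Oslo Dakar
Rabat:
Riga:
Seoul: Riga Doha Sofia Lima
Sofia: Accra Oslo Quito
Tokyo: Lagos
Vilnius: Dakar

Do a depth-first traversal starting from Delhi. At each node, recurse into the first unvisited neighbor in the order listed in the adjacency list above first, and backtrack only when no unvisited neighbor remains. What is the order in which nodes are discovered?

Delhi, Dakar, Paris, Doha, Milan, Oslo, Tokyo, Lagos, Vilnius, Rabat, Manila, Riga, Cairo, Kigali, Lima, Accra, Sofia, Quito, Seoul

Visit Delhi
Delhi → Dakar
Dakar → Paris
Paris → Doha
Doha → Milan
Milan → Oslo
Oslo → Tokyo
Tokyo → Lagos
Lagos → Vilnius
Lagos → Rabat
Oslo → Manila
Manila → Riga
Oslo → Cairo
Doha → Kigali
Doha → Lima
Paris → Accra
Delhi → Sofia
Sofia → Quito
Quito → Seoul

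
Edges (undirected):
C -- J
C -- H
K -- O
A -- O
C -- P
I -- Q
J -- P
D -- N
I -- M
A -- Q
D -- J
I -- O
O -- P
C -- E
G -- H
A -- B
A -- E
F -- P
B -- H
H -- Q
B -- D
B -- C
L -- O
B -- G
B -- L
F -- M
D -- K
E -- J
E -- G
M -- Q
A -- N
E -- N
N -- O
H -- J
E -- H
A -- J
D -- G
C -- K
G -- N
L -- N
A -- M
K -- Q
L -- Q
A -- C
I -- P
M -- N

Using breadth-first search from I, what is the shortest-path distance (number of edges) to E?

Level 0: I
Level 1: M, O, P, Q
Level 2: A, C, F, H, J, K, L, N
Level 3: B, D, E, G
E first appears at level 3.

3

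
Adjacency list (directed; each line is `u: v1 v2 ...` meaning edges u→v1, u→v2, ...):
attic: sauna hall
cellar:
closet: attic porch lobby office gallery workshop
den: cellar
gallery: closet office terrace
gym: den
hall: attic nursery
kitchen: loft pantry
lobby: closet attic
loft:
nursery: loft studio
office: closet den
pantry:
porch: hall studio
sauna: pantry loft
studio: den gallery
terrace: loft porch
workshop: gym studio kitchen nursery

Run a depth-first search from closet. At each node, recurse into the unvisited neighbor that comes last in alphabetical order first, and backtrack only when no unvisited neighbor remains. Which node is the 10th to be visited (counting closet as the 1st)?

Visit closet
closet → workshop
workshop → studio
studio → gallery
gallery → terrace
terrace → porch
porch → hall
hall → nursery
nursery → loft
hall → attic
attic → sauna
sauna → pantry
gallery → office
office → den
den → cellar
workshop → kitchen
workshop → gym
closet → lobby

Visit order: closet, workshop, studio, gallery, terrace, porch, hall, nursery, loft, attic, sauna, pantry, office, den, cellar, kitchen, gym, lobby

attic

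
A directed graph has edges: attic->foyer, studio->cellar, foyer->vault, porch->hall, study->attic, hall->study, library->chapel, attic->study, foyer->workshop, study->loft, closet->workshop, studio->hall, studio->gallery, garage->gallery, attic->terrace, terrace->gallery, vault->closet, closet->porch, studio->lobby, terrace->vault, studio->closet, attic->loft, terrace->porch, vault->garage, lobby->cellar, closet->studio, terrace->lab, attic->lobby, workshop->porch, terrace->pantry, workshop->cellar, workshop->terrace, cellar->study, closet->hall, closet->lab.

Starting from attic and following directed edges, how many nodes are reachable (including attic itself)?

17

BFS from attic visits: attic, foyer, lobby, loft, study, terrace, vault, workshop, cellar, gallery, lab, pantry, porch, closet, garage, hall, studio
Reachable nodes: 17 of 19 total.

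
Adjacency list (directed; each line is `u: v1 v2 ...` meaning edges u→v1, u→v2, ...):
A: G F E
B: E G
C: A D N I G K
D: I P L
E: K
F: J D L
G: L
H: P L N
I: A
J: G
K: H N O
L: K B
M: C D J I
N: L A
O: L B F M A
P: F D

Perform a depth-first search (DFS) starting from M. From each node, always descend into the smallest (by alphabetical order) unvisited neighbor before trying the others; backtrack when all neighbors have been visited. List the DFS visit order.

M -> C -> A -> E -> K -> H -> L -> B -> G -> N -> P -> D -> I -> F -> J -> O

Visit M
M → C
C → A
A → E
E → K
K → H
H → L
L → B
B → G
H → N
H → P
P → D
D → I
P → F
F → J
K → O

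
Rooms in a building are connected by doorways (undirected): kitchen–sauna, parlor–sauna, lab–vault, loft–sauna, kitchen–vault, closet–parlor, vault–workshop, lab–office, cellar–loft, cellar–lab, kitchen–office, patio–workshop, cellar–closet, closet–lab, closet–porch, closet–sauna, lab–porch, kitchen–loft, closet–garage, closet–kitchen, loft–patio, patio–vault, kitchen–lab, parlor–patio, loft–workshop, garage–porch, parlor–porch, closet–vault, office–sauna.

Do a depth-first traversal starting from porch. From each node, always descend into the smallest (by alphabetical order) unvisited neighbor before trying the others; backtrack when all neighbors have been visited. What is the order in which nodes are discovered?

Visit porch
porch → closet
closet → cellar
cellar → lab
lab → kitchen
kitchen → loft
loft → patio
patio → parlor
parlor → sauna
sauna → office
patio → vault
vault → workshop
closet → garage

porch, closet, cellar, lab, kitchen, loft, patio, parlor, sauna, office, vault, workshop, garage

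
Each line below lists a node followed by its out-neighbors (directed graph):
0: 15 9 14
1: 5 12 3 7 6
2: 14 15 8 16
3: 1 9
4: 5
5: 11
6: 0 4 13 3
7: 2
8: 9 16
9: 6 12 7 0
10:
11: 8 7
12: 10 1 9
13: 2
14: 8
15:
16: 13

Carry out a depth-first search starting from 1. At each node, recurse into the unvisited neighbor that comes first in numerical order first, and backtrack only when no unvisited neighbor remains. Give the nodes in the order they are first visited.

Visit 1
1 → 3
3 → 9
9 → 0
0 → 14
14 → 8
8 → 16
16 → 13
13 → 2
2 → 15
9 → 6
6 → 4
4 → 5
5 → 11
11 → 7
9 → 12
12 → 10

1 -> 3 -> 9 -> 0 -> 14 -> 8 -> 16 -> 13 -> 2 -> 15 -> 6 -> 4 -> 5 -> 11 -> 7 -> 12 -> 10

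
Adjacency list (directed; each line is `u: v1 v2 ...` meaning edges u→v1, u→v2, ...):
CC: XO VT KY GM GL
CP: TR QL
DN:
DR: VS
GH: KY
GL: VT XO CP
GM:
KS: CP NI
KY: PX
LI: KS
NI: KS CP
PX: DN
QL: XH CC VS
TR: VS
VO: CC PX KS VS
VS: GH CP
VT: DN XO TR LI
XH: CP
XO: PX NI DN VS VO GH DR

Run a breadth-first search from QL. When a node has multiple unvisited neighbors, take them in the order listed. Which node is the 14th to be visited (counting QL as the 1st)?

NI

Visit QL; enqueue XH, CC, VS → queue [XH, CC, VS]
Visit XH; enqueue CP → queue [CC, VS, CP]
Visit CC; enqueue XO, VT, KY, GM, GL → queue [VS, CP, XO, VT, KY, GM, GL]
Visit VS; enqueue GH → queue [CP, XO, VT, KY, GM, GL, GH]
Visit CP; enqueue TR → queue [XO, VT, KY, GM, GL, GH, TR]
Visit XO; enqueue PX, NI, DN, VO, DR → queue [VT, KY, GM, GL, GH, TR, PX, NI, DN, VO, DR]
Visit VT; enqueue LI → queue [KY, GM, GL, GH, TR, PX, NI, DN, VO, DR, LI]
Visit KY → queue [GM, GL, GH, TR, PX, NI, DN, VO, DR, LI]
Visit GM → queue [GL, GH, TR, PX, NI, DN, VO, DR, LI]
Visit GL → queue [GH, TR, PX, NI, DN, VO, DR, LI]
Visit GH → queue [TR, PX, NI, DN, VO, DR, LI]
Visit TR → queue [PX, NI, DN, VO, DR, LI]
Visit PX → queue [NI, DN, VO, DR, LI]
Visit NI; enqueue KS → queue [DN, VO, DR, LI, KS]
Visit DN → queue [VO, DR, LI, KS]
Visit VO → queue [DR, LI, KS]
Visit DR → queue [LI, KS]
Visit LI → queue [KS]
Visit KS → queue []

Visit order: QL, XH, CC, VS, CP, XO, VT, KY, GM, GL, GH, TR, PX, NI, DN, VO, DR, LI, KS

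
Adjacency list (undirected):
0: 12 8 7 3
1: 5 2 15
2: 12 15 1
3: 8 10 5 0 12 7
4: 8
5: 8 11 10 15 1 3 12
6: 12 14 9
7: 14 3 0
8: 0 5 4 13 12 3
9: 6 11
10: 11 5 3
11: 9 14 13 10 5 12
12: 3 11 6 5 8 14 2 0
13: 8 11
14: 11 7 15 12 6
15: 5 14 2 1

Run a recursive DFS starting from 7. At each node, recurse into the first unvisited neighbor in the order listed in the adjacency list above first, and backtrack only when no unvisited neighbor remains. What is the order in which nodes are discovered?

7 14 11 9 6 12 3 8 0 5 10 15 2 1 4 13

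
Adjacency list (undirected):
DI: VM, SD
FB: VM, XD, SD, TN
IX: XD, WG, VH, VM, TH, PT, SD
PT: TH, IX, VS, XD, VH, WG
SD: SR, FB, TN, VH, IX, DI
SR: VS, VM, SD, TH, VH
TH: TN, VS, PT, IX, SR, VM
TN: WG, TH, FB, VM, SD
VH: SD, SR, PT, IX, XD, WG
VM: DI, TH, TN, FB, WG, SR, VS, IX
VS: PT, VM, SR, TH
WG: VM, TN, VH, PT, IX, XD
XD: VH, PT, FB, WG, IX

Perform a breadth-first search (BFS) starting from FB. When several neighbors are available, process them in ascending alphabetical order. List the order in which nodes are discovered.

Visit FB; enqueue SD, TN, VM, XD → queue [SD, TN, VM, XD]
Visit SD; enqueue DI, IX, SR, VH → queue [TN, VM, XD, DI, IX, SR, VH]
Visit TN; enqueue TH, WG → queue [VM, XD, DI, IX, SR, VH, TH, WG]
Visit VM; enqueue VS → queue [XD, DI, IX, SR, VH, TH, WG, VS]
Visit XD; enqueue PT → queue [DI, IX, SR, VH, TH, WG, VS, PT]
Visit DI → queue [IX, SR, VH, TH, WG, VS, PT]
Visit IX → queue [SR, VH, TH, WG, VS, PT]
Visit SR → queue [VH, TH, WG, VS, PT]
Visit VH → queue [TH, WG, VS, PT]
Visit TH → queue [WG, VS, PT]
Visit WG → queue [VS, PT]
Visit VS → queue [PT]
Visit PT → queue []

FB, SD, TN, VM, XD, DI, IX, SR, VH, TH, WG, VS, PT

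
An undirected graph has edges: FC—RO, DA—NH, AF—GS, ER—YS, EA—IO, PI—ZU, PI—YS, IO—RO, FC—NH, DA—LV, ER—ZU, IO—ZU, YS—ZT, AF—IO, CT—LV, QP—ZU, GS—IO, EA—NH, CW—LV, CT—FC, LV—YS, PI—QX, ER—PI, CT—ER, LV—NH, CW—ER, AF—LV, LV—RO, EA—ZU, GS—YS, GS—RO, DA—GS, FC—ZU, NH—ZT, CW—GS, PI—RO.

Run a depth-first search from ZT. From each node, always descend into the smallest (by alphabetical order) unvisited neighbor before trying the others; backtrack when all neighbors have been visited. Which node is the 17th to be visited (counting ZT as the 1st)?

Visit ZT
ZT → NH
NH → DA
DA → GS
GS → AF
AF → IO
IO → EA
EA → ZU
ZU → ER
ER → CT
CT → FC
FC → RO
RO → LV
LV → CW
LV → YS
YS → PI
PI → QX
ZU → QP

Visit order: ZT, NH, DA, GS, AF, IO, EA, ZU, ER, CT, FC, RO, LV, CW, YS, PI, QX, QP

QX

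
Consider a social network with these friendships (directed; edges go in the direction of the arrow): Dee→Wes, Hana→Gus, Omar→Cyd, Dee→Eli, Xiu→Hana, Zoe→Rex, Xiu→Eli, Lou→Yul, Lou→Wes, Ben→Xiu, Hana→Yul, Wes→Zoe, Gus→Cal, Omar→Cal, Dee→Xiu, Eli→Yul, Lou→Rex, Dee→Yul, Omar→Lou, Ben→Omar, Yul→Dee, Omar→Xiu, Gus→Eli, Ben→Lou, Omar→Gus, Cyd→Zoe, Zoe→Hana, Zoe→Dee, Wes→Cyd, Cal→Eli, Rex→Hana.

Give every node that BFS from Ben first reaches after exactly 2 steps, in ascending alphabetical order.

Level 0: Ben
Level 1: Lou, Omar, Xiu
Level 2: Cal, Cyd, Eli, Gus, Hana, Rex, Wes, Yul
Level 3: Dee, Zoe

Cal, Cyd, Eli, Gus, Hana, Rex, Wes, Yul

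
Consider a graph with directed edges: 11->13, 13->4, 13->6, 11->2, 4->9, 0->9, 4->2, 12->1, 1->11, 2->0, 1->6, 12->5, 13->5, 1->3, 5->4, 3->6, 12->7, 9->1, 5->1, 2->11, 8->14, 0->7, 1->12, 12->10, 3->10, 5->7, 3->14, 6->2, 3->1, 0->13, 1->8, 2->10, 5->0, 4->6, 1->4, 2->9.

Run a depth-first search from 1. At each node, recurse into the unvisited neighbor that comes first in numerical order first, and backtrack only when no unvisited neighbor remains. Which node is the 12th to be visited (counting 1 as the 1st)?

11

Visit 1
1 → 3
3 → 6
6 → 2
2 → 0
0 → 7
0 → 9
0 → 13
13 → 4
13 → 5
2 → 10
2 → 11
3 → 14
1 → 8
1 → 12

Visit order: 1, 3, 6, 2, 0, 7, 9, 13, 4, 5, 10, 11, 14, 8, 12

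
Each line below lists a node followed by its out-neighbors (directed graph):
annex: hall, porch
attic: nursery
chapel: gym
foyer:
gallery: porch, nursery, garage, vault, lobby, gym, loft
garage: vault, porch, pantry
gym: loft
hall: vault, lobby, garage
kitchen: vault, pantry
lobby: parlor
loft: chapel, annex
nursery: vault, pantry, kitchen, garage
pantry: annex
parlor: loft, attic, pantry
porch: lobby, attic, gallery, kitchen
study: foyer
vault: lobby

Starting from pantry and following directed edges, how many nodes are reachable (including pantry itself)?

15

BFS from pantry visits: pantry, annex, porch, hall, lobby, kitchen, gallery, attic, vault, garage, parlor, nursery, loft, gym, chapel
Reachable nodes: 15 of 17 total.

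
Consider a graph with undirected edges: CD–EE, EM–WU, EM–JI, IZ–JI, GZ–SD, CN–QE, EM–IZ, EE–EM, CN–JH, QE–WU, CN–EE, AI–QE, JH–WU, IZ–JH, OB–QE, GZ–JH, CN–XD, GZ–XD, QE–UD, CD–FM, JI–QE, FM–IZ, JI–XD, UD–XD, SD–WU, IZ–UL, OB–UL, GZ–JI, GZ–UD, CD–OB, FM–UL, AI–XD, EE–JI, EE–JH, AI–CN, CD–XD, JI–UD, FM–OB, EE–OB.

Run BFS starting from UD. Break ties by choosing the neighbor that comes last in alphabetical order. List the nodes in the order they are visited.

UD, XD, QE, JI, GZ, CN, CD, AI, WU, OB, IZ, EM, EE, SD, JH, FM, UL

Visit UD; enqueue XD, QE, JI, GZ → queue [XD, QE, JI, GZ]
Visit XD; enqueue CN, CD, AI → queue [QE, JI, GZ, CN, CD, AI]
Visit QE; enqueue WU, OB → queue [JI, GZ, CN, CD, AI, WU, OB]
Visit JI; enqueue IZ, EM, EE → queue [GZ, CN, CD, AI, WU, OB, IZ, EM, EE]
Visit GZ; enqueue SD, JH → queue [CN, CD, AI, WU, OB, IZ, EM, EE, SD, JH]
Visit CN → queue [CD, AI, WU, OB, IZ, EM, EE, SD, JH]
Visit CD; enqueue FM → queue [AI, WU, OB, IZ, EM, EE, SD, JH, FM]
Visit AI → queue [WU, OB, IZ, EM, EE, SD, JH, FM]
Visit WU → queue [OB, IZ, EM, EE, SD, JH, FM]
Visit OB; enqueue UL → queue [IZ, EM, EE, SD, JH, FM, UL]
Visit IZ → queue [EM, EE, SD, JH, FM, UL]
Visit EM → queue [EE, SD, JH, FM, UL]
Visit EE → queue [SD, JH, FM, UL]
Visit SD → queue [JH, FM, UL]
Visit JH → queue [FM, UL]
Visit FM → queue [UL]
Visit UL → queue []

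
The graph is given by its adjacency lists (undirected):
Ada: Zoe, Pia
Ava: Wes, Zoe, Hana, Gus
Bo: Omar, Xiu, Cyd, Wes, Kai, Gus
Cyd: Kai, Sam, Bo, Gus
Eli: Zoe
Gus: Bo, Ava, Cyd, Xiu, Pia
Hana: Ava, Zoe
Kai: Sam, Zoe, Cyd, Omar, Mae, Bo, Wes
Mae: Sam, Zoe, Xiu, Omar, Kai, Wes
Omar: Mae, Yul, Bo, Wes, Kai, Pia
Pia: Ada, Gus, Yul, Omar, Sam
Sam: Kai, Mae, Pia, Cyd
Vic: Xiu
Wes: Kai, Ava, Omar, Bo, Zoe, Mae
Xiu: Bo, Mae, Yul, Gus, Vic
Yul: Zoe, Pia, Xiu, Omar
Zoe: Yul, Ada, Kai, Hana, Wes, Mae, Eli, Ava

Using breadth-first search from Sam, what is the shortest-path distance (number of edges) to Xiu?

Level 0: Sam
Level 1: Cyd, Kai, Mae, Pia
Level 2: Ada, Bo, Gus, Omar, Wes, Xiu, Yul, Zoe
Level 3: Ava, Eli, Hana, Vic
Xiu first appears at level 2.

2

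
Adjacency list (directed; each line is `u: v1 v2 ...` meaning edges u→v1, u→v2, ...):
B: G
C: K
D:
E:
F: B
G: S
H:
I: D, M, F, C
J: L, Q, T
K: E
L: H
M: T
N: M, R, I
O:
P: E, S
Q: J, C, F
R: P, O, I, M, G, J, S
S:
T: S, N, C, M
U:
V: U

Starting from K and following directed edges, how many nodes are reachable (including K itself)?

2

BFS from K visits: K, E
Reachable nodes: 2 of 21 total.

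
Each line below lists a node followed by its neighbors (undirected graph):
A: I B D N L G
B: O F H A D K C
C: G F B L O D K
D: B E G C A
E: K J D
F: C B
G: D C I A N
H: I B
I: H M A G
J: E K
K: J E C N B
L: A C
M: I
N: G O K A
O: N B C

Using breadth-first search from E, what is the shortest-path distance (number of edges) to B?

Level 0: E
Level 1: D, J, K
Level 2: A, B, C, G, N
Level 3: F, H, I, L, O
Level 4: M
B first appears at level 2.

2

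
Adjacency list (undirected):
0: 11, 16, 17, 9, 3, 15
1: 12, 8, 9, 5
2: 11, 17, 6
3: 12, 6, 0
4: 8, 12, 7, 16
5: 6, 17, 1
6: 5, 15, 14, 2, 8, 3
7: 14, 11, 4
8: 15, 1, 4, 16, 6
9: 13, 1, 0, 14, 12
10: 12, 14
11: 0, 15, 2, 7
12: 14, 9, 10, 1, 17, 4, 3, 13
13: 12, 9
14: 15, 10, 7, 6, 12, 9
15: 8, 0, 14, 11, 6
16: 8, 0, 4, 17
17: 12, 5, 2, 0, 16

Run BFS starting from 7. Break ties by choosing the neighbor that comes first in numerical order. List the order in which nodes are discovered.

Visit 7; enqueue 4, 11, 14 → queue [4, 11, 14]
Visit 4; enqueue 8, 12, 16 → queue [11, 14, 8, 12, 16]
Visit 11; enqueue 0, 2, 15 → queue [14, 8, 12, 16, 0, 2, 15]
Visit 14; enqueue 6, 9, 10 → queue [8, 12, 16, 0, 2, 15, 6, 9, 10]
Visit 8; enqueue 1 → queue [12, 16, 0, 2, 15, 6, 9, 10, 1]
Visit 12; enqueue 3, 13, 17 → queue [16, 0, 2, 15, 6, 9, 10, 1, 3, 13, 17]
Visit 16 → queue [0, 2, 15, 6, 9, 10, 1, 3, 13, 17]
Visit 0 → queue [2, 15, 6, 9, 10, 1, 3, 13, 17]
Visit 2 → queue [15, 6, 9, 10, 1, 3, 13, 17]
Visit 15 → queue [6, 9, 10, 1, 3, 13, 17]
Visit 6; enqueue 5 → queue [9, 10, 1, 3, 13, 17, 5]
Visit 9 → queue [10, 1, 3, 13, 17, 5]
Visit 10 → queue [1, 3, 13, 17, 5]
Visit 1 → queue [3, 13, 17, 5]
Visit 3 → queue [13, 17, 5]
Visit 13 → queue [17, 5]
Visit 17 → queue [5]
Visit 5 → queue []

7, 4, 11, 14, 8, 12, 16, 0, 2, 15, 6, 9, 10, 1, 3, 13, 17, 5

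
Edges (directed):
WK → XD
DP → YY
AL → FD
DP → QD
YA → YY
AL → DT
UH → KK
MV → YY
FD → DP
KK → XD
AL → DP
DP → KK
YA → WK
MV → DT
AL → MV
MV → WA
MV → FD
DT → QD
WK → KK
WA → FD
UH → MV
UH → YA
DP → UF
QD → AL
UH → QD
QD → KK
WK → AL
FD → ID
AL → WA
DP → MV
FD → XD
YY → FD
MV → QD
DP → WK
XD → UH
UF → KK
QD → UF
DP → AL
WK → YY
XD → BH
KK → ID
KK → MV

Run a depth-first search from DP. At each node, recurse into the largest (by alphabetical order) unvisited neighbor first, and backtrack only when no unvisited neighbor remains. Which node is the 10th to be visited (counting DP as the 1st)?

WA

Visit DP
DP → YY
YY → FD
FD → XD
XD → UH
UH → YA
YA → WK
WK → KK
KK → MV
MV → WA
MV → QD
QD → UF
QD → AL
AL → DT
KK → ID
XD → BH

Visit order: DP, YY, FD, XD, UH, YA, WK, KK, MV, WA, QD, UF, AL, DT, ID, BH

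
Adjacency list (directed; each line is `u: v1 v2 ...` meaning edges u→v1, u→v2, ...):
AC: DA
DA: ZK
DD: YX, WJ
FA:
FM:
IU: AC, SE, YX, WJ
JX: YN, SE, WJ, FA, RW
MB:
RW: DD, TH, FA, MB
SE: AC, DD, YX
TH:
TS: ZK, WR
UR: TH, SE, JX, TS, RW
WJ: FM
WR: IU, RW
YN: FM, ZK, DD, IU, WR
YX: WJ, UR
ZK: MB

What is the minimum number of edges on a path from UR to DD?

2

Level 0: UR
Level 1: JX, RW, SE, TH, TS
Level 2: AC, DD, FA, MB, WJ, WR, YN, YX, ZK
Level 3: DA, FM, IU
DD first appears at level 2.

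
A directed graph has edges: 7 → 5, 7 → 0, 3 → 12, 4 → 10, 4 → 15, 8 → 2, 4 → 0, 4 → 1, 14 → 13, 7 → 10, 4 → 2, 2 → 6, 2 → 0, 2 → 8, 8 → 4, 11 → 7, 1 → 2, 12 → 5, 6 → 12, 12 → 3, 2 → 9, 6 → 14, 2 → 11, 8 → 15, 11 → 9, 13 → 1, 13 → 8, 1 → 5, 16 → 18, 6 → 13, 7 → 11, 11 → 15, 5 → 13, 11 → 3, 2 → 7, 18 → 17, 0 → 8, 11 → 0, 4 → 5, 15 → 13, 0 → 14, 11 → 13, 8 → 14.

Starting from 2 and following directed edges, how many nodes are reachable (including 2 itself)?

BFS from 2 visits: 2, 11, 9, 8, 7, 6, 0, 15, 13, 3, 14, 4, 10, 5, 12, 1
Reachable nodes: 16 of 19 total.

16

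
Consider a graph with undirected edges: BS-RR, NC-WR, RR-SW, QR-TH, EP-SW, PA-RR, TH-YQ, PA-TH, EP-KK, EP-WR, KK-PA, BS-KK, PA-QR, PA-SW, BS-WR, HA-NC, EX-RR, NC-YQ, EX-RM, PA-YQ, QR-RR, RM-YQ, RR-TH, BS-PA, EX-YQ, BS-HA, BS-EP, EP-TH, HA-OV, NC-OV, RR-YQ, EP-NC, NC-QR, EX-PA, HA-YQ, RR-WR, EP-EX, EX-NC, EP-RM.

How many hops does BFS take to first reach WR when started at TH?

2

Level 0: TH
Level 1: EP, PA, QR, RR, YQ
Level 2: BS, EX, HA, KK, NC, RM, SW, WR
Level 3: OV
WR first appears at level 2.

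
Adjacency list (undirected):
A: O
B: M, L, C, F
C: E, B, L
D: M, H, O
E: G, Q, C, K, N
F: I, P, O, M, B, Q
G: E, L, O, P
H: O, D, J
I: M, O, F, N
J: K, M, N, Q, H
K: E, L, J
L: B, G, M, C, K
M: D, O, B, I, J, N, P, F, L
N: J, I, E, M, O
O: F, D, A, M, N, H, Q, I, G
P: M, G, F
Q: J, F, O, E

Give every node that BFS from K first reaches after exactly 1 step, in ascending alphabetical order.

Level 0: K
Level 1: E, J, L
Level 2: B, C, G, H, M, N, Q
Level 3: D, F, I, O, P
Level 4: A

E, J, L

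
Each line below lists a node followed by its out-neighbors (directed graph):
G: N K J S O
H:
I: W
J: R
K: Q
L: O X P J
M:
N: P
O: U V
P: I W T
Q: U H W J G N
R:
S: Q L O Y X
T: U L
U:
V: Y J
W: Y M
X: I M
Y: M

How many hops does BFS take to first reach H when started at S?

2

Level 0: S
Level 1: L, O, Q, X, Y
Level 2: G, H, I, J, M, N, P, U, V, W
Level 3: K, R, T
H first appears at level 2.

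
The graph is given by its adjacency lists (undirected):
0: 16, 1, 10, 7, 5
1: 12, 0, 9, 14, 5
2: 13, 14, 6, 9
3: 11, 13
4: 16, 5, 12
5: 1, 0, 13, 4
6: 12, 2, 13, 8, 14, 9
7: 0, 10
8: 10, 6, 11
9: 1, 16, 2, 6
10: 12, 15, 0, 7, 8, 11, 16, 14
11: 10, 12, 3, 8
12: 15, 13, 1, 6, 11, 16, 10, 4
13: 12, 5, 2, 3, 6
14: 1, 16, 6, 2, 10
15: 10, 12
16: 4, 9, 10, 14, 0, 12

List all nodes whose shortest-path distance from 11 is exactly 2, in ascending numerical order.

0, 1, 4, 6, 7, 13, 14, 15, 16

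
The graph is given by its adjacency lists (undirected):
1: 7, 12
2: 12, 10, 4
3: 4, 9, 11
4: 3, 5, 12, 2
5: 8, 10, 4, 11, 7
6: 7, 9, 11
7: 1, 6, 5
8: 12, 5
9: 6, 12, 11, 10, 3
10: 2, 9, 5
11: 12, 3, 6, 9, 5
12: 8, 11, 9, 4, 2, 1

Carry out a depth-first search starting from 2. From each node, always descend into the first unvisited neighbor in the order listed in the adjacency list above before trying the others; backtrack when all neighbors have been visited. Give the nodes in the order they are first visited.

2 → 12 → 8 → 5 → 10 → 9 → 6 → 7 → 1 → 11 → 3 → 4

Visit 2
2 → 12
12 → 8
8 → 5
5 → 10
10 → 9
9 → 6
6 → 7
7 → 1
6 → 11
11 → 3
3 → 4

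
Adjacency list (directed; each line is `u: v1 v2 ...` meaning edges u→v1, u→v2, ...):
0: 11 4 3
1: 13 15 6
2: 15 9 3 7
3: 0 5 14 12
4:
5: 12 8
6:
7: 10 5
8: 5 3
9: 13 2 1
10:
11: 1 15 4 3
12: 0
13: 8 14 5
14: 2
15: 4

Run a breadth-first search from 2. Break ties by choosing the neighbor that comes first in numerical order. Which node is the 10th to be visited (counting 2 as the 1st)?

10

Visit 2; enqueue 3, 7, 9, 15 → queue [3, 7, 9, 15]
Visit 3; enqueue 0, 5, 12, 14 → queue [7, 9, 15, 0, 5, 12, 14]
Visit 7; enqueue 10 → queue [9, 15, 0, 5, 12, 14, 10]
Visit 9; enqueue 1, 13 → queue [15, 0, 5, 12, 14, 10, 1, 13]
Visit 15; enqueue 4 → queue [0, 5, 12, 14, 10, 1, 13, 4]
Visit 0; enqueue 11 → queue [5, 12, 14, 10, 1, 13, 4, 11]
Visit 5; enqueue 8 → queue [12, 14, 10, 1, 13, 4, 11, 8]
Visit 12 → queue [14, 10, 1, 13, 4, 11, 8]
Visit 14 → queue [10, 1, 13, 4, 11, 8]
Visit 10 → queue [1, 13, 4, 11, 8]
Visit 1; enqueue 6 → queue [13, 4, 11, 8, 6]
Visit 13 → queue [4, 11, 8, 6]
Visit 4 → queue [11, 8, 6]
Visit 11 → queue [8, 6]
Visit 8 → queue [6]
Visit 6 → queue []

Visit order: 2, 3, 7, 9, 15, 0, 5, 12, 14, 10, 1, 13, 4, 11, 8, 6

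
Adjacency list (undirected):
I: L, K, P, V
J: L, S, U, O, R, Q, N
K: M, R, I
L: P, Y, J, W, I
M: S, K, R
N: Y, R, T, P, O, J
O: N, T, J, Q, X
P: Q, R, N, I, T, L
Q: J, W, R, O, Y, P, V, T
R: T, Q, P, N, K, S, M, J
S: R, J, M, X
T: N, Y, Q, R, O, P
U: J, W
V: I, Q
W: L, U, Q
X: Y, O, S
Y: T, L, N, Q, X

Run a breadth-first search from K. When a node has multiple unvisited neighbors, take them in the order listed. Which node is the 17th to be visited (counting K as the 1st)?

U

Visit K; enqueue M, R, I → queue [M, R, I]
Visit M; enqueue S → queue [R, I, S]
Visit R; enqueue T, Q, P, N, J → queue [I, S, T, Q, P, N, J]
Visit I; enqueue L, V → queue [S, T, Q, P, N, J, L, V]
Visit S; enqueue X → queue [T, Q, P, N, J, L, V, X]
Visit T; enqueue Y, O → queue [Q, P, N, J, L, V, X, Y, O]
Visit Q; enqueue W → queue [P, N, J, L, V, X, Y, O, W]
Visit P → queue [N, J, L, V, X, Y, O, W]
Visit N → queue [J, L, V, X, Y, O, W]
Visit J; enqueue U → queue [L, V, X, Y, O, W, U]
Visit L → queue [V, X, Y, O, W, U]
Visit V → queue [X, Y, O, W, U]
Visit X → queue [Y, O, W, U]
Visit Y → queue [O, W, U]
Visit O → queue [W, U]
Visit W → queue [U]
Visit U → queue []

Visit order: K, M, R, I, S, T, Q, P, N, J, L, V, X, Y, O, W, U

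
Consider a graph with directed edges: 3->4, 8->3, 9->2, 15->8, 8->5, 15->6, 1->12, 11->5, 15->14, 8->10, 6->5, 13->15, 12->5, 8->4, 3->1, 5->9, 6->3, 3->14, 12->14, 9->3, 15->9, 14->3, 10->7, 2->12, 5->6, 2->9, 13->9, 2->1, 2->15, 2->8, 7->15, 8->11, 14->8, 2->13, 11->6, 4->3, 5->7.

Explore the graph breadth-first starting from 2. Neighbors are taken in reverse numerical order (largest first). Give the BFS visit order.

2 → 15 → 13 → 12 → 9 → 8 → 1 → 14 → 6 → 5 → 3 → 11 → 10 → 4 → 7

Visit 2; enqueue 15, 13, 12, 9, 8, 1 → queue [15, 13, 12, 9, 8, 1]
Visit 15; enqueue 14, 6 → queue [13, 12, 9, 8, 1, 14, 6]
Visit 13 → queue [12, 9, 8, 1, 14, 6]
Visit 12; enqueue 5 → queue [9, 8, 1, 14, 6, 5]
Visit 9; enqueue 3 → queue [8, 1, 14, 6, 5, 3]
Visit 8; enqueue 11, 10, 4 → queue [1, 14, 6, 5, 3, 11, 10, 4]
Visit 1 → queue [14, 6, 5, 3, 11, 10, 4]
Visit 14 → queue [6, 5, 3, 11, 10, 4]
Visit 6 → queue [5, 3, 11, 10, 4]
Visit 5; enqueue 7 → queue [3, 11, 10, 4, 7]
Visit 3 → queue [11, 10, 4, 7]
Visit 11 → queue [10, 4, 7]
Visit 10 → queue [4, 7]
Visit 4 → queue [7]
Visit 7 → queue []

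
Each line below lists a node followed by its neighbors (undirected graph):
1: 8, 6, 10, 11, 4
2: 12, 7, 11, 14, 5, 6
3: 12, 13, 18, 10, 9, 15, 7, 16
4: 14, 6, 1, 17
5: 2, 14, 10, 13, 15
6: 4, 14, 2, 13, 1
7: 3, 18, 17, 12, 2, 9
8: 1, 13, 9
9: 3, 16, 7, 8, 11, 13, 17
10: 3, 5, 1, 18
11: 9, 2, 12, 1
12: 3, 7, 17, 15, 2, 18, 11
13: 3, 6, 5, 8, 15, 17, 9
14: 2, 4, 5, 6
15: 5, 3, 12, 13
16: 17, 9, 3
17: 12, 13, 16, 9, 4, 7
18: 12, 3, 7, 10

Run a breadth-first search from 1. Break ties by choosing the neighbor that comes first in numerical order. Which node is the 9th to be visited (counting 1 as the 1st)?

2

Visit 1; enqueue 4, 6, 8, 10, 11 → queue [4, 6, 8, 10, 11]
Visit 4; enqueue 14, 17 → queue [6, 8, 10, 11, 14, 17]
Visit 6; enqueue 2, 13 → queue [8, 10, 11, 14, 17, 2, 13]
Visit 8; enqueue 9 → queue [10, 11, 14, 17, 2, 13, 9]
Visit 10; enqueue 3, 5, 18 → queue [11, 14, 17, 2, 13, 9, 3, 5, 18]
Visit 11; enqueue 12 → queue [14, 17, 2, 13, 9, 3, 5, 18, 12]
Visit 14 → queue [17, 2, 13, 9, 3, 5, 18, 12]
Visit 17; enqueue 7, 16 → queue [2, 13, 9, 3, 5, 18, 12, 7, 16]
Visit 2 → queue [13, 9, 3, 5, 18, 12, 7, 16]
Visit 13; enqueue 15 → queue [9, 3, 5, 18, 12, 7, 16, 15]
Visit 9 → queue [3, 5, 18, 12, 7, 16, 15]
Visit 3 → queue [5, 18, 12, 7, 16, 15]
Visit 5 → queue [18, 12, 7, 16, 15]
Visit 18 → queue [12, 7, 16, 15]
Visit 12 → queue [7, 16, 15]
Visit 7 → queue [16, 15]
Visit 16 → queue [15]
Visit 15 → queue []

Visit order: 1, 4, 6, 8, 10, 11, 14, 17, 2, 13, 9, 3, 5, 18, 12, 7, 16, 15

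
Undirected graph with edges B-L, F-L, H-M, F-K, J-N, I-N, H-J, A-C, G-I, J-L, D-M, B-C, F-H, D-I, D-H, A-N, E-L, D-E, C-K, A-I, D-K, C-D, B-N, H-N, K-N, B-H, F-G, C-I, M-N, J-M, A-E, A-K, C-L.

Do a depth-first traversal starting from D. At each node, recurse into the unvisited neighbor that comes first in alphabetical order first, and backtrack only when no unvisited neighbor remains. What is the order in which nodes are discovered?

D → C → A → E → L → B → H → F → G → I → N → J → M → K

Visit D
D → C
C → A
A → E
E → L
L → B
B → H
H → F
F → G
G → I
I → N
N → J
J → M
N → K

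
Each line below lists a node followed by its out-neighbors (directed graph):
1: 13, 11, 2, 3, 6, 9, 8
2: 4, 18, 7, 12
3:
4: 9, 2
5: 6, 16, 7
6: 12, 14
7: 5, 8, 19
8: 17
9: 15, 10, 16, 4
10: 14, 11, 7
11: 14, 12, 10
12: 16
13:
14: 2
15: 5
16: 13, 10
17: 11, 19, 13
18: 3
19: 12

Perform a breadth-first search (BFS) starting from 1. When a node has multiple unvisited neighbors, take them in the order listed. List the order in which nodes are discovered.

1 → 13 → 11 → 2 → 3 → 6 → 9 → 8 → 14 → 12 → 10 → 4 → 18 → 7 → 15 → 16 → 17 → 5 → 19

Visit 1; enqueue 13, 11, 2, 3, 6, 9, 8 → queue [13, 11, 2, 3, 6, 9, 8]
Visit 13 → queue [11, 2, 3, 6, 9, 8]
Visit 11; enqueue 14, 12, 10 → queue [2, 3, 6, 9, 8, 14, 12, 10]
Visit 2; enqueue 4, 18, 7 → queue [3, 6, 9, 8, 14, 12, 10, 4, 18, 7]
Visit 3 → queue [6, 9, 8, 14, 12, 10, 4, 18, 7]
Visit 6 → queue [9, 8, 14, 12, 10, 4, 18, 7]
Visit 9; enqueue 15, 16 → queue [8, 14, 12, 10, 4, 18, 7, 15, 16]
Visit 8; enqueue 17 → queue [14, 12, 10, 4, 18, 7, 15, 16, 17]
Visit 14 → queue [12, 10, 4, 18, 7, 15, 16, 17]
Visit 12 → queue [10, 4, 18, 7, 15, 16, 17]
Visit 10 → queue [4, 18, 7, 15, 16, 17]
Visit 4 → queue [18, 7, 15, 16, 17]
Visit 18 → queue [7, 15, 16, 17]
Visit 7; enqueue 5, 19 → queue [15, 16, 17, 5, 19]
Visit 15 → queue [16, 17, 5, 19]
Visit 16 → queue [17, 5, 19]
Visit 17 → queue [5, 19]
Visit 5 → queue [19]
Visit 19 → queue []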